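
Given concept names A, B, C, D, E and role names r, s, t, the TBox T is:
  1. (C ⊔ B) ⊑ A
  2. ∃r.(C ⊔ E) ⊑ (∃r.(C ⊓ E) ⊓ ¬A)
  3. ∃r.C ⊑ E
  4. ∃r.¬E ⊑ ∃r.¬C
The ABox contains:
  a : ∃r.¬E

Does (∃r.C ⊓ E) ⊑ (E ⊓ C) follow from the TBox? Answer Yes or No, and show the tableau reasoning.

No

1. (∃r.C ⊓ E) ⊑ (E ⊓ C)  ⇔  ((∃r.C ⊓ E) ⊓ (¬E ⊔ ¬C)) unsat w.r.t. T
   open: L(x₀) ⊇ {E, ¬A, ¬B, ¬C, ∀r.E, …} (+ ∃-successors)
2. Hence (∃r.C ⊓ E) ⊑ (E ⊓ C): not entailed.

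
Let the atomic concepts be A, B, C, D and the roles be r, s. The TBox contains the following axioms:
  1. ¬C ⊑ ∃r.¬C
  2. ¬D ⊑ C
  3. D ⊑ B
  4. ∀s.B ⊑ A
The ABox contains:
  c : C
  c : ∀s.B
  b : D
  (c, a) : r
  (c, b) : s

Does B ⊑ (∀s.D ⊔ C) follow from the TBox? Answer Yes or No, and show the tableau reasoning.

1. B ⊑ (∀s.D ⊔ C)  ⇔  (B ⊓ (∃s.¬D ⊓ ¬C)) unsat w.r.t. T
   apply at x₀: ¬C⊑∃r.¬C
   open: L(x₀) ⊇ {B, D, ¬C, ∃r.¬C, ∃s.¬B, …} (+ ∃-successors)
2. Hence B ⊑ (∀s.D ⊔ C): not entailed.

No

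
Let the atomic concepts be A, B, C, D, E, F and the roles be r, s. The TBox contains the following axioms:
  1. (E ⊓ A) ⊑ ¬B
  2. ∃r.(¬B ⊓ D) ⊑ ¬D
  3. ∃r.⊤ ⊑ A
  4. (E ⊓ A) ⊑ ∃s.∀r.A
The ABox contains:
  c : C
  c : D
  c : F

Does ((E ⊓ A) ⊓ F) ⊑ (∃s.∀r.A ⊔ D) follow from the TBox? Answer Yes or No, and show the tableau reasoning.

Yes

1. ((E ⊓ A) ⊓ F) ⊑ (∃s.∀r.A ⊔ D)  ⇔  (((E ⊓ A) ⊓ F) ⊓ (∀s.∃r.¬A ⊓ ¬D)) unsat w.r.t. T
   all branches close; clash {A, ¬A} at an ∃-successor
2. Hence ((E ⊓ A) ⊓ F) ⊑ (∃s.∀r.A ⊔ D): entailed.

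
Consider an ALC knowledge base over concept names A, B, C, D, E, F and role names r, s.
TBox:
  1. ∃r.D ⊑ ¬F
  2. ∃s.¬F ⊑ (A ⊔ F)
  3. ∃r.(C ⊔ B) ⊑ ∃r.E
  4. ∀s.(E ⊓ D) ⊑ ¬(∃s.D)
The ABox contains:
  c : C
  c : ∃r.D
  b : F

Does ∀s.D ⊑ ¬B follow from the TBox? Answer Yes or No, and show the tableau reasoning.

No

1. ∀s.D ⊑ ¬B  ⇔  (∀s.D ⊓ B) unsat w.r.t. T
   open: L(x₀) ⊇ {B, ∀r.(¬C ⊓ ¬B), ∀r.¬D, ∀s.D, ∀s.F, …} (+ ∃-successors)
2. Hence ∀s.D ⊑ ¬B: not entailed.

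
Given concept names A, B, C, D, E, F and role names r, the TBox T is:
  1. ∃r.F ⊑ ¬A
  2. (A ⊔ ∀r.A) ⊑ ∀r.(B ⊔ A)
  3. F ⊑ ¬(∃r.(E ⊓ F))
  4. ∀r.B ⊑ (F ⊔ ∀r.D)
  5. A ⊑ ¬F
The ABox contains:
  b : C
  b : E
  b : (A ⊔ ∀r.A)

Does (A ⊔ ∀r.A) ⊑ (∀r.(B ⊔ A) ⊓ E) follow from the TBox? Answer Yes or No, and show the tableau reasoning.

1. (A ⊔ ∀r.A) ⊑ (∀r.(B ⊔ A) ⊓ E)  ⇔  ((A ⊔ ∀r.A) ⊓ (∃r.(¬B ⊓ ¬A) ⊔ ¬E)) unsat w.r.t. T
   apply at x₀: (A ⊔ ∀r.A)⊑∀r.(B ⊔ A)
   open: L(x₀) ⊇ {A, ¬E, ¬F, ∀r.(B ⊔ A), ∀r.¬F, …} (+ ∃-successors)
2. Hence (A ⊔ ∀r.A) ⊑ (∀r.(B ⊔ A) ⊓ E): not entailed.

No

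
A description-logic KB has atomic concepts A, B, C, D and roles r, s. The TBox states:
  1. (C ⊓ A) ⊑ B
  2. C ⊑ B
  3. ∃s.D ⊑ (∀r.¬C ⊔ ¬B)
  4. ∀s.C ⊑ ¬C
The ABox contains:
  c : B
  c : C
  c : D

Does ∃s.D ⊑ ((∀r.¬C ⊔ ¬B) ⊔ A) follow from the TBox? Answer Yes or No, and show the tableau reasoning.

Yes

1. ∃s.D ⊑ ((∀r.¬C ⊔ ¬B) ⊔ A)  ⇔  (∃s.D ⊓ ((∃r.C ⊓ B) ⊓ ¬A)) unsat w.r.t. T
   all branches close; clash {B, ¬B} at x₀
2. Hence ∃s.D ⊑ ((∀r.¬C ⊔ ¬B) ⊔ A): entailed.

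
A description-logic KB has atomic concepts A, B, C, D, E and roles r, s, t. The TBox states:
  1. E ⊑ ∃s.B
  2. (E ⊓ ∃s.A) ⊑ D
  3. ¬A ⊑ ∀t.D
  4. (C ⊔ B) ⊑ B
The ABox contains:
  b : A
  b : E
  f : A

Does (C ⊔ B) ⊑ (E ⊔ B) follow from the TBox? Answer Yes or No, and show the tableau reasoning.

Yes

1. (C ⊔ B) ⊑ (E ⊔ B)  ⇔  ((C ⊔ B) ⊓ (¬E ⊓ ¬B)) unsat w.r.t. T
   all branches close; clash {B, ¬B} at x₀
2. Hence (C ⊔ B) ⊑ (E ⊔ B): entailed.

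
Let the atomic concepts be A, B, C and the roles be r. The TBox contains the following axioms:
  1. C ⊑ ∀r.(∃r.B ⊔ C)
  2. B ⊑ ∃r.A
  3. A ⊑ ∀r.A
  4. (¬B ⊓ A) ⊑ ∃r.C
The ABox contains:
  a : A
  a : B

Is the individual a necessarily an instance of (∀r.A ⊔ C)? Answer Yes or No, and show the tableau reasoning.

Yes

1. a : (∀r.A ⊔ C)?  L(a) = {A, B} ∪ {(∃r.¬A ⊓ ¬C)}
   clash {A, ¬A} at an ∃-successor — a ∈ (∀r.A ⊔ C)
2. Hence a : (∀r.A ⊔ C): entailed.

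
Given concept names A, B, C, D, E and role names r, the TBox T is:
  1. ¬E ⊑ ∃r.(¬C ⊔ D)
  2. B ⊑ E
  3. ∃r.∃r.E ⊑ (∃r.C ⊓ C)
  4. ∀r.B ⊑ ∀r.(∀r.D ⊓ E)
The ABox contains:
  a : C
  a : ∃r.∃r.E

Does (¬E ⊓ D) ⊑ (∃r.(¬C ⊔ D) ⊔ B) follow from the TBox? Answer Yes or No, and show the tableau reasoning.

1. (¬E ⊓ D) ⊑ (∃r.(¬C ⊔ D) ⊔ B)  ⇔  ((¬E ⊓ D) ⊓ (∀r.(C ⊓ ¬D) ⊓ ¬B)) unsat w.r.t. T
   all branches close; clash {D, ¬D} at an ∃-successor
2. Hence (¬E ⊓ D) ⊑ (∃r.(¬C ⊔ D) ⊔ B): entailed.

Yes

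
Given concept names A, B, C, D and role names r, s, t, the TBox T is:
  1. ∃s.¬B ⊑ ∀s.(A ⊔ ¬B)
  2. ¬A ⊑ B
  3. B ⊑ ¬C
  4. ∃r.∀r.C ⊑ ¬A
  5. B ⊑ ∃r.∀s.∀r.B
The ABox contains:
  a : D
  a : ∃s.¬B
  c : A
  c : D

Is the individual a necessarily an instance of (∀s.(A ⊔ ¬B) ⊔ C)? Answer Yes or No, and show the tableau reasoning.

Yes

1. a : (∀s.(A ⊔ ¬B) ⊔ C)?  L(a) = {D, ∃s.¬B} ∪ {(∃s.(¬A ⊓ B) ⊓ ¬C)}
   clash {B, ¬B} at an ∃-successor — a ∈ (∀s.(A ⊔ ¬B) ⊔ C)
2. Hence a : (∀s.(A ⊔ ¬B) ⊔ C): entailed.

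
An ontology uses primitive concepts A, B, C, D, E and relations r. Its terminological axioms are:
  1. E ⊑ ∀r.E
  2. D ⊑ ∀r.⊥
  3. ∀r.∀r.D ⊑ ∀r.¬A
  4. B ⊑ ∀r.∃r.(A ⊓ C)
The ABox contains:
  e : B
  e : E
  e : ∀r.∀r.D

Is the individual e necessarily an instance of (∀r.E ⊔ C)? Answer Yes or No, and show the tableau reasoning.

1. e : (∀r.E ⊔ C)?  L(e) = {B, E, ∀r.∀r.D} ∪ {(∃r.¬E ⊓ ¬C)}
   clash ⊥ at an ∃-successor — e ∈ (∀r.E ⊔ C)
2. Hence e : (∀r.E ⊔ C): entailed.

Yes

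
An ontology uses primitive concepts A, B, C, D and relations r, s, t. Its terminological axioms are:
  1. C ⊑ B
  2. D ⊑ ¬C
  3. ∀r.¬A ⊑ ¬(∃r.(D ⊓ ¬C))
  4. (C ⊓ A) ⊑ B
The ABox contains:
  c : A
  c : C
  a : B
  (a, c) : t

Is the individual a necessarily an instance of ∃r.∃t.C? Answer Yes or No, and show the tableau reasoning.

1. a : ∃r.∃t.C?  L(a) = {B} ∪ {∀r.∀t.¬C}
   open: L(a) ⊇ {B, ¬D, ∀r.∀t.¬C, ∃r.A} (+ ∃-successors) — a ∉ ∃r.∃t.C possible
2. Hence a : ∃r.∃t.C: not entailed.

No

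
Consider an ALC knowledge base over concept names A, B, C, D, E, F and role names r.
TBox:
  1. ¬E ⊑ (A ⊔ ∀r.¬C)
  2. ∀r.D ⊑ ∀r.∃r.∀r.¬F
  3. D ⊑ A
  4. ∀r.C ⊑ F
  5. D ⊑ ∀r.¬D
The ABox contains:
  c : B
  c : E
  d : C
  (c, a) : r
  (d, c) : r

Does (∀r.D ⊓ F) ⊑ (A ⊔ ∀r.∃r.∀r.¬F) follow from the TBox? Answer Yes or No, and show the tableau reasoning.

Yes

1. (∀r.D ⊓ F) ⊑ (A ⊔ ∀r.∃r.∀r.¬F)  ⇔  ((∀r.D ⊓ F) ⊓ (¬A ⊓ ∃r.∀r.∃r.F)) unsat w.r.t. T
   all branches close; clash {A, ¬A} at x₀
2. Hence (∀r.D ⊓ F) ⊑ (A ⊔ ∀r.∃r.∀r.¬F): entailed.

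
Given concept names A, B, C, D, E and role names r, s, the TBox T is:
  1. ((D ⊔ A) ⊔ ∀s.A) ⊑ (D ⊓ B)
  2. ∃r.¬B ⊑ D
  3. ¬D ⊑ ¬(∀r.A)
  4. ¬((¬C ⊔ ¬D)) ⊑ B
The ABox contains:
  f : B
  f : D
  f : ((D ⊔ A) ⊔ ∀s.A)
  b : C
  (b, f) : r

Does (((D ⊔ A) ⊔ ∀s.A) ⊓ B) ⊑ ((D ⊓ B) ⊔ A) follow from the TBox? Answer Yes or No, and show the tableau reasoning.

Yes

1. (((D ⊔ A) ⊔ ∀s.A) ⊓ B) ⊑ ((D ⊓ B) ⊔ A)  ⇔  ((((D ⊔ A) ⊔ ∀s.A) ⊓ B) ⊓ ((¬D ⊔ ¬B) ⊓ ¬A)) unsat w.r.t. T
   all branches close; clash {B, ¬B} at x₀
2. Hence (((D ⊔ A) ⊔ ∀s.A) ⊓ B) ⊑ ((D ⊓ B) ⊔ A): entailed.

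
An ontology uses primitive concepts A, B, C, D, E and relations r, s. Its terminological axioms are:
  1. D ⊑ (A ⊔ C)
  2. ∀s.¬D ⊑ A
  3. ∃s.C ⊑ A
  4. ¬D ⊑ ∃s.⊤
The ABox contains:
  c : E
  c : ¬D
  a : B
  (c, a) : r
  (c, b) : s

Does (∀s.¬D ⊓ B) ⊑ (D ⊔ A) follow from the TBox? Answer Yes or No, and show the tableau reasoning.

1. (∀s.¬D ⊓ B) ⊑ (D ⊔ A)  ⇔  ((∀s.¬D ⊓ B) ⊓ (¬D ⊓ ¬A)) unsat w.r.t. T
   all branches close; clash {A, ¬A} at x₀
2. Hence (∀s.¬D ⊓ B) ⊑ (D ⊔ A): entailed.

Yes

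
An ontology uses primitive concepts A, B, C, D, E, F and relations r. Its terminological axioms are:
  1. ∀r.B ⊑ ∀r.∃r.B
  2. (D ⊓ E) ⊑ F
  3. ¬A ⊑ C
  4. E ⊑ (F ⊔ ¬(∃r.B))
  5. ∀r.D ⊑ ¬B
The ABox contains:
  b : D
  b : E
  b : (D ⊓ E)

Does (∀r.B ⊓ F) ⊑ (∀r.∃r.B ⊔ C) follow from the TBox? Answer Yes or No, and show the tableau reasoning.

1. (∀r.B ⊓ F) ⊑ (∀r.∃r.B ⊔ C)  ⇔  ((∀r.B ⊓ F) ⊓ (∃r.∀r.¬B ⊓ ¬C)) unsat w.r.t. T
   all branches close; clash {C, ¬C} at x₀
2. Hence (∀r.B ⊓ F) ⊑ (∀r.∃r.B ⊔ C): entailed.

Yes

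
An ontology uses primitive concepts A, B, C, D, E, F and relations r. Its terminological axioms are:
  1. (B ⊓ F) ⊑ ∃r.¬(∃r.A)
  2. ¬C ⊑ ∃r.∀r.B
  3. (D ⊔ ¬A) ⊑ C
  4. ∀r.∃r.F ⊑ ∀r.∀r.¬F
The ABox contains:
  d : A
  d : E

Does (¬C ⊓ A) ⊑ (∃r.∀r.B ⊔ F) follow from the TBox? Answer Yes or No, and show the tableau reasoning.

1. (¬C ⊓ A) ⊑ (∃r.∀r.B ⊔ F)  ⇔  ((¬C ⊓ A) ⊓ (∀r.∃r.¬B ⊓ ¬F)) unsat w.r.t. T
   all branches close; clash {C, ¬C} at x₀
2. Hence (¬C ⊓ A) ⊑ (∃r.∀r.B ⊔ F): entailed.

Yes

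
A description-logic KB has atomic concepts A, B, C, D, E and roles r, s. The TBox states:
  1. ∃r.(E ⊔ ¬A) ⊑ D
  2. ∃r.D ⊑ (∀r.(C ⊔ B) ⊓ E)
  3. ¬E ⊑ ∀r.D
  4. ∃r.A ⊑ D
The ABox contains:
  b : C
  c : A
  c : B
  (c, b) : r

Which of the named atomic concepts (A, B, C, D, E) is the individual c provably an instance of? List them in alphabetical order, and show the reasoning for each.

1. c : A?  L(c) = {A, B} ∪ {¬A}
   clash {A, ¬A} at c — c ∈ A
2. c : B?  L(c) = {A, B} ∪ {¬B}
   clash {B, ¬B} at c — c ∈ B
3. c : C?  L(c) = {A, B} ∪ {¬C}
   open: L(c) ⊇ {A, B, D, E, ¬C, …} — c ∉ C possible
4. c : D?  L(c) = {A, B} ∪ {¬D}
   clash {D, ¬D} at c — c ∈ D
5. c : E?  L(c) = {A, B} ∪ {¬E}
   clash {E, ¬E} at c — c ∈ E
6. Entailed for c: {A, B, D, E}

{A, B, D, E}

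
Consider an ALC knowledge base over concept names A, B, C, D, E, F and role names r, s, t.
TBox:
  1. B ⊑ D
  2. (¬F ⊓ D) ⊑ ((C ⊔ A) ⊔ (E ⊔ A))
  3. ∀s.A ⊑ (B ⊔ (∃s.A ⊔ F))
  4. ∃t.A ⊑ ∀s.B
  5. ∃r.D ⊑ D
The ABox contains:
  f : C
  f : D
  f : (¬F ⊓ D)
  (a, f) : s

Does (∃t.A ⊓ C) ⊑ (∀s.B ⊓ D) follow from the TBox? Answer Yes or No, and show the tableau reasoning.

1. (∃t.A ⊓ C) ⊑ (∀s.B ⊓ D)  ⇔  ((∃t.A ⊓ C) ⊓ (∃s.¬B ⊔ ¬D)) unsat w.r.t. T
   apply at x₀: ∃t.A⊑∀s.B
   open: L(x₀) ⊇ {C, F, ¬B, ¬D, ∀r.¬D, …} (+ ∃-successors)
2. Hence (∃t.A ⊓ C) ⊑ (∀s.B ⊓ D): not entailed.

No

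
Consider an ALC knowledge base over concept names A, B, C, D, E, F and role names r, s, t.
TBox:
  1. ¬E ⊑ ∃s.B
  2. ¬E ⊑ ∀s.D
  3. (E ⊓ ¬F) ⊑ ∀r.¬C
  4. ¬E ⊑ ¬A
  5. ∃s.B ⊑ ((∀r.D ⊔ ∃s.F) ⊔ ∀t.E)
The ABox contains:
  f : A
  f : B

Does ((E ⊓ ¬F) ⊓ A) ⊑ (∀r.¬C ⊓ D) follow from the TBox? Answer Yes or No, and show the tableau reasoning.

1. ((E ⊓ ¬F) ⊓ A) ⊑ (∀r.¬C ⊓ D)  ⇔  (((E ⊓ ¬F) ⊓ A) ⊓ (∃r.C ⊔ ¬D)) unsat w.r.t. T
   apply at x₀: (E ⊓ ¬F)⊑∀r.¬C
   open: L(x₀) ⊇ {A, E, ¬D, ¬F, ∀r.¬C, …}
2. Hence ((E ⊓ ¬F) ⊓ A) ⊑ (∀r.¬C ⊓ D): not entailed.

No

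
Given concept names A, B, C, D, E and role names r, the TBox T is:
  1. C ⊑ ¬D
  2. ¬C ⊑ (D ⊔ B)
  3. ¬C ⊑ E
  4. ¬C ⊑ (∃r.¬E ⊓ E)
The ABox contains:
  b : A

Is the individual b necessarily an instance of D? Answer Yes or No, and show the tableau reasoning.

No

1. b : D?  L(b) = {A} ∪ {¬D}
   open: L(b) ⊇ {A, C, ¬D} — b ∉ D possible
2. Hence b : D: not entailed.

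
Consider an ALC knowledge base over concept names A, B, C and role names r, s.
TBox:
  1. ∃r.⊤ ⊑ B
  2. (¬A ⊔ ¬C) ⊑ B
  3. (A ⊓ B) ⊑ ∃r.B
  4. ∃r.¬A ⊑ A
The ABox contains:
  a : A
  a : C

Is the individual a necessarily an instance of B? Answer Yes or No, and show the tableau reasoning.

No

1. a : B?  L(a) = {A, C} ∪ {¬B}
   open: L(a) ⊇ {A, C, ¬B, ∀r.⊥} — a ∉ B possible
2. Hence a : B: not entailed.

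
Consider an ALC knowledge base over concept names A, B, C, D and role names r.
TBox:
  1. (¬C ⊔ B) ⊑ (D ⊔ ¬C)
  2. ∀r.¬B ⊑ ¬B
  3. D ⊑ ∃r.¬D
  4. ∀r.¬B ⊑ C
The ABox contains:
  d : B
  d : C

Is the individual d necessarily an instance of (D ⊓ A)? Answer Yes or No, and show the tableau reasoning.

1. d : (D ⊓ A)?  L(d) = {B, C} ∪ {(¬D ⊔ ¬A)}
   open: L(d) ⊇ {B, C, D, ¬A, ∃r.B, …} (+ ∃-successors) — d ∉ (D ⊓ A) possible
2. Hence d : (D ⊓ A): not entailed.

No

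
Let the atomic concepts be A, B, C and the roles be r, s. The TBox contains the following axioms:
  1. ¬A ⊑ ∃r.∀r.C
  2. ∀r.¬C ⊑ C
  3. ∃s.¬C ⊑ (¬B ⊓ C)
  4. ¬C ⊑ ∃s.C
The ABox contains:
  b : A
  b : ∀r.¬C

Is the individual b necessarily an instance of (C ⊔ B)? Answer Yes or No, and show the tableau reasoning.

1. b : (C ⊔ B)?  L(b) = {A, ∀r.¬C} ∪ {(¬C ⊓ ¬B)}
   clash {C, ¬C} at b — b ∈ (C ⊔ B)
2. Hence b : (C ⊔ B): entailed.

Yes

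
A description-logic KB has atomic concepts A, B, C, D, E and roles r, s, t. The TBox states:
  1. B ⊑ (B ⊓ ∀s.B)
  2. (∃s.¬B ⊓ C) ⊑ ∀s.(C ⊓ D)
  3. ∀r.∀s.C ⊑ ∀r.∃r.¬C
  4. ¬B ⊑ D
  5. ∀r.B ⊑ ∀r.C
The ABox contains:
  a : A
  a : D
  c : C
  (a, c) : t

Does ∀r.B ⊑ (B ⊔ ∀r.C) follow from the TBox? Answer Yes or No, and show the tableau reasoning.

1. ∀r.B ⊑ (B ⊔ ∀r.C)  ⇔  (∀r.B ⊓ (¬B ⊓ ∃r.¬C)) unsat w.r.t. T
   all branches close; clash {C, ¬C} at an ∃-successor
2. Hence ∀r.B ⊑ (B ⊔ ∀r.C): entailed.

Yes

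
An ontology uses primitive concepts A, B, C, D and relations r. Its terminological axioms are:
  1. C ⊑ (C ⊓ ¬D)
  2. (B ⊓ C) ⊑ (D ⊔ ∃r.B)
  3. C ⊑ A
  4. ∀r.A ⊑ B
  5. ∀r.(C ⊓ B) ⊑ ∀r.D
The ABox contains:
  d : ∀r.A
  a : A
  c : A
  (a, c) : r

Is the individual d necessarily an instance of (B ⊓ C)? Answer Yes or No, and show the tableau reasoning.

No

1. d : (B ⊓ C)?  L(d) = {∀r.A} ∪ {(¬B ⊔ ¬C)}
   apply at d: ∀r.A⊑B
   open: L(d) ⊇ {B, ¬C, ∀r.A, ∃r.(¬C ⊔ ¬B)} (+ ∃-successors) — d ∉ (B ⊓ C) possible
2. Hence d : (B ⊓ C): not entailed.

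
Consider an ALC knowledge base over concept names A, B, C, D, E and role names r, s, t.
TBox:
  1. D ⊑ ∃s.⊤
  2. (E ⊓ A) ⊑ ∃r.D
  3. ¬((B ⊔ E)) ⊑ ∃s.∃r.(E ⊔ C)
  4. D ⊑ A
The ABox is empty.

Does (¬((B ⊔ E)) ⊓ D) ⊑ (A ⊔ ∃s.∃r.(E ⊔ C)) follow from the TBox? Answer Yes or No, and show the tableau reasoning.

Yes

1. (¬((B ⊔ E)) ⊓ D) ⊑ (A ⊔ ∃s.∃r.(E ⊔ C))  ⇔  (((¬B ⊓ ¬E) ⊓ D) ⊓ (¬A ⊓ ∀s.∀r.(¬E ⊓ ¬C))) unsat w.r.t. T
   all branches close; clash {A, ¬A} at x₀
2. Hence (¬((B ⊔ E)) ⊓ D) ⊑ (A ⊔ ∃s.∃r.(E ⊔ C)): entailed.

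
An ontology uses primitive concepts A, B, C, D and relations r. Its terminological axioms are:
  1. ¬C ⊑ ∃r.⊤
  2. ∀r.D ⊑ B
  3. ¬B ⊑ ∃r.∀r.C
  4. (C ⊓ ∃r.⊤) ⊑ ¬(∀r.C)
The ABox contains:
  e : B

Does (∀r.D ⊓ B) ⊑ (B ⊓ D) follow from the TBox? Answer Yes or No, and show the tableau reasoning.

1. (∀r.D ⊓ B) ⊑ (B ⊓ D)  ⇔  ((∀r.D ⊓ B) ⊓ (¬B ⊔ ¬D)) unsat w.r.t. T
   open: L(x₀) ⊇ {B, C, ¬D, ∀r.D, ∀r.⊥}
2. Hence (∀r.D ⊓ B) ⊑ (B ⊓ D): not entailed.

No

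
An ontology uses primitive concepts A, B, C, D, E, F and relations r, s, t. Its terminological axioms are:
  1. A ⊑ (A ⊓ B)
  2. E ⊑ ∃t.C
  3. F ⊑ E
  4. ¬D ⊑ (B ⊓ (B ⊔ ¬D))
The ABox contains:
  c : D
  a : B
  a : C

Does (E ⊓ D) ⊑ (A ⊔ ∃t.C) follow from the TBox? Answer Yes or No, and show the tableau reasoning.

Yes

1. (E ⊓ D) ⊑ (A ⊔ ∃t.C)  ⇔  ((E ⊓ D) ⊓ (¬A ⊓ ∀t.¬C)) unsat w.r.t. T
   all branches close; clash {C, ¬C} at an ∃-successor
2. Hence (E ⊓ D) ⊑ (A ⊔ ∃t.C): entailed.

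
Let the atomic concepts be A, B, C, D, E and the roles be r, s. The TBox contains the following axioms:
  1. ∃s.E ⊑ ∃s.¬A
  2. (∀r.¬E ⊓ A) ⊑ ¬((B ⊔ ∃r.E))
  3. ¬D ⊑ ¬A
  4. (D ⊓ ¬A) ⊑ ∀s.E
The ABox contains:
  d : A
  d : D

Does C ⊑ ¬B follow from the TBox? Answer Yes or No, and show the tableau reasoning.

No

1. C ⊑ ¬B  ⇔  (C ⊓ B) unsat w.r.t. T
   open: L(x₀) ⊇ {A, B, C, D, ∀s.¬E, …} (+ ∃-successors)
2. Hence C ⊑ ¬B: not entailed.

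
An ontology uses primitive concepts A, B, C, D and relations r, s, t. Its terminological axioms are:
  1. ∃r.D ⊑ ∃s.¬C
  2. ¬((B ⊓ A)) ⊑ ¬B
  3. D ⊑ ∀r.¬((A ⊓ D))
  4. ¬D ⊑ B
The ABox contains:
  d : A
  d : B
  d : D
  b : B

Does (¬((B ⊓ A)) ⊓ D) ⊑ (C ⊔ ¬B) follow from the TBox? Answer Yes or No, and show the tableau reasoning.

Yes

1. (¬((B ⊓ A)) ⊓ D) ⊑ (C ⊔ ¬B)  ⇔  (((¬B ⊔ ¬A) ⊓ D) ⊓ (¬C ⊓ B)) unsat w.r.t. T
   all branches close; clash {B, ¬B} at x₀
2. Hence (¬((B ⊓ A)) ⊓ D) ⊑ (C ⊔ ¬B): entailed.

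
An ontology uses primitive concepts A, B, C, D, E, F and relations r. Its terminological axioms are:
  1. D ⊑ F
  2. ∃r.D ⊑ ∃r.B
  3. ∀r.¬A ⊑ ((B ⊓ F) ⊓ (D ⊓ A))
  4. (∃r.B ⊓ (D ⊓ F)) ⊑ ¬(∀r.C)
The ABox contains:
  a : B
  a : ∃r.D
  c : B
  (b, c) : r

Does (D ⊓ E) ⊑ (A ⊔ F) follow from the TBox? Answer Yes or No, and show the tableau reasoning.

Yes

1. (D ⊓ E) ⊑ (A ⊔ F)  ⇔  ((D ⊓ E) ⊓ (¬A ⊓ ¬F)) unsat w.r.t. T
   all branches close; clash {F, ¬F} at x₀
2. Hence (D ⊓ E) ⊑ (A ⊔ F): entailed.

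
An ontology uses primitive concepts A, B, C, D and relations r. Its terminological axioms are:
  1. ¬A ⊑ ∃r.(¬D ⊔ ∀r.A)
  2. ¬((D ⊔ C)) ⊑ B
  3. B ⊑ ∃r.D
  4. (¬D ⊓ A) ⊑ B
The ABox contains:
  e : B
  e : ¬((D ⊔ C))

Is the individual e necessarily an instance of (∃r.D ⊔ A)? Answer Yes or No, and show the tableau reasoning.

1. e : (∃r.D ⊔ A)?  L(e) = {B, ¬((D ⊔ C))} ∪ {(∀r.¬D ⊓ ¬A)}
   clash {D, ¬D} at an ∃-successor — e ∈ (∃r.D ⊔ A)
2. Hence e : (∃r.D ⊔ A): entailed.

Yes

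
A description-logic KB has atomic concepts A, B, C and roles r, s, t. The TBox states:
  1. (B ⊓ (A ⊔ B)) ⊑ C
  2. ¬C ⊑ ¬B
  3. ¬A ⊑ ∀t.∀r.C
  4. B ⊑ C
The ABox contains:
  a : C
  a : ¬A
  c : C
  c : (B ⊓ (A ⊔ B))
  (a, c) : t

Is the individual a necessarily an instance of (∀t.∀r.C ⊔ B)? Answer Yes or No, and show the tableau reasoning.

Yes

1. a : (∀t.∀r.C ⊔ B)?  L(a) = {C, ¬A} ∪ {(∃t.∃r.¬C ⊓ ¬B)}
   clash {C, ¬C} at an ∃-successor — a ∈ (∀t.∀r.C ⊔ B)
2. Hence a : (∀t.∀r.C ⊔ B): entailed.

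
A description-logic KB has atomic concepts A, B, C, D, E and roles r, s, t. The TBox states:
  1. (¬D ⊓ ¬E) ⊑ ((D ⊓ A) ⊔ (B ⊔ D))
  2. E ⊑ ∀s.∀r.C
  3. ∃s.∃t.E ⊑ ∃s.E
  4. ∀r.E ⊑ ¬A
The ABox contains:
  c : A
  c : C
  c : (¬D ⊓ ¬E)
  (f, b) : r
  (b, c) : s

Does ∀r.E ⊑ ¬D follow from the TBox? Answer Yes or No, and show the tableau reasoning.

1. ∀r.E ⊑ ¬D  ⇔  (∀r.E ⊓ D) unsat w.r.t. T
   apply at x₀: ∀r.E⊑¬A
   open: L(x₀) ⊇ {D, ¬A, ¬E, ∀r.E, ∀s.∀t.¬E}
2. Hence ∀r.E ⊑ ¬D: not entailed.

No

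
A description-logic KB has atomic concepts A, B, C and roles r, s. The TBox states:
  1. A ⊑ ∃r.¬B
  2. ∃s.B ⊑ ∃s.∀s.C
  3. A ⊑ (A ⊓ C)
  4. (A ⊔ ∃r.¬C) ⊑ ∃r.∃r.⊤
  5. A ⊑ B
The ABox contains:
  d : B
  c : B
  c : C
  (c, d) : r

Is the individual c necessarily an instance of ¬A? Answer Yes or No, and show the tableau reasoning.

1. c : ¬A?  L(c) = {B, C} ∪ {A}
   apply at c: A⊑∃r.¬B; A⊑(A ⊓ C)
   open: L(c) ⊇ {A, B, C, ∀s.¬B, ∃r.¬B, …} (+ ∃-successors) — c ∉ ¬A possible
2. Hence c : ¬A: not entailed.

No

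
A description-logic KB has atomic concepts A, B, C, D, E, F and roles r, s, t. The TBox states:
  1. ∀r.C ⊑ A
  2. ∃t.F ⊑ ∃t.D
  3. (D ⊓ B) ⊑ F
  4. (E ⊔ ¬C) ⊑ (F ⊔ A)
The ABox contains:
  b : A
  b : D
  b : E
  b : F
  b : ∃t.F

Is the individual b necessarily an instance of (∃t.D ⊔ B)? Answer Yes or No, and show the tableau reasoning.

Yes

1. b : (∃t.D ⊔ B)?  L(b) = {A, D, E, F, ∃t.F} ∪ {(∀t.¬D ⊓ ¬B)}
   clash {D, ¬D} at an ∃-successor — b ∈ (∃t.D ⊔ B)
2. Hence b : (∃t.D ⊔ B): entailed.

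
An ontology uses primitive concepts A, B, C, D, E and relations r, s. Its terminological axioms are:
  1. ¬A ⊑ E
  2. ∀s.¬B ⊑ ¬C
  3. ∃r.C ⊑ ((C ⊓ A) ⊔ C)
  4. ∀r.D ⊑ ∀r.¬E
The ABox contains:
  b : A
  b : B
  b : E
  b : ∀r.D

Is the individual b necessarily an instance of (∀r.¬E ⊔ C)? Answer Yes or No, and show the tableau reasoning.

Yes

1. b : (∀r.¬E ⊔ C)?  L(b) = {A, B, E, ∀r.D} ∪ {(∃r.E ⊓ ¬C)}
   clash {C, ¬C} at b — b ∈ (∀r.¬E ⊔ C)
2. Hence b : (∀r.¬E ⊔ C): entailed.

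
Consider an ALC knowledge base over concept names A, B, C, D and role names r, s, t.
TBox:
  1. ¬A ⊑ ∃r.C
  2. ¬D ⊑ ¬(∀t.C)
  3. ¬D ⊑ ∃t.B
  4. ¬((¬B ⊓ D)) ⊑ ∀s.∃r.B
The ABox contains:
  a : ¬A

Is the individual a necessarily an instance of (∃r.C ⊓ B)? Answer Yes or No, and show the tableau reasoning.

1. a : (∃r.C ⊓ B)?  L(a) = {¬A} ∪ {(∀r.¬C ⊔ ¬B)}
   apply at a: ¬A⊑∃r.C
   open: L(a) ⊇ {D, ¬A, ¬B, ∃r.C} (+ ∃-successors) — a ∉ (∃r.C ⊓ B) possible
2. Hence a : (∃r.C ⊓ B): not entailed.

No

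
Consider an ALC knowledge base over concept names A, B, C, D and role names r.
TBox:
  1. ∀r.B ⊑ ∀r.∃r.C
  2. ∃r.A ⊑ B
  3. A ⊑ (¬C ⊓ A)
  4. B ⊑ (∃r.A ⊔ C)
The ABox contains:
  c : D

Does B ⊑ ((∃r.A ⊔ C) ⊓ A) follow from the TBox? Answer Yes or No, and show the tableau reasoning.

No

1. B ⊑ ((∃r.A ⊔ C) ⊓ A)  ⇔  (B ⊓ ((∀r.¬A ⊓ ¬C) ⊔ ¬A)) unsat w.r.t. T
   apply at x₀: B⊑(∃r.A ⊔ C)
   open: L(x₀) ⊇ {B, ¬A, ∃r.A, ∃r.¬B} (+ ∃-successors)
2. Hence B ⊑ ((∃r.A ⊔ C) ⊓ A): not entailed.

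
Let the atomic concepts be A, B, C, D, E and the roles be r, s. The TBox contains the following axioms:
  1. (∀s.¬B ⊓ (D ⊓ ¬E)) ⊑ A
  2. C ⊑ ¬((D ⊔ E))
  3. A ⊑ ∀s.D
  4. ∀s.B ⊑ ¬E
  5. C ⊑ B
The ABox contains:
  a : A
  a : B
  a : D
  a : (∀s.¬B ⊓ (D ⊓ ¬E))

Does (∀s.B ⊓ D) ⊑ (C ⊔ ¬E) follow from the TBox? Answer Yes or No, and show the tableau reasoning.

Yes

1. (∀s.B ⊓ D) ⊑ (C ⊔ ¬E)  ⇔  ((∀s.B ⊓ D) ⊓ (¬C ⊓ E)) unsat w.r.t. T
   all branches close; clash {E, ¬E} at x₀
2. Hence (∀s.B ⊓ D) ⊑ (C ⊔ ¬E): entailed.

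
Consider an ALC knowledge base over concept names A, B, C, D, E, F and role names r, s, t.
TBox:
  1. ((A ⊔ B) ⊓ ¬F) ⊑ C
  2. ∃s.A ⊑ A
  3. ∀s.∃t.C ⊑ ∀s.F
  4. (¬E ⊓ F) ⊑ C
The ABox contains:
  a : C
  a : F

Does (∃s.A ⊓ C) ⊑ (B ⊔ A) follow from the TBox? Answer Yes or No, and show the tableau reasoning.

Yes

1. (∃s.A ⊓ C) ⊑ (B ⊔ A)  ⇔  ((∃s.A ⊓ C) ⊓ (¬B ⊓ ¬A)) unsat w.r.t. T
   all branches close; clash {A, ¬A} at x₀
2. Hence (∃s.A ⊓ C) ⊑ (B ⊔ A): entailed.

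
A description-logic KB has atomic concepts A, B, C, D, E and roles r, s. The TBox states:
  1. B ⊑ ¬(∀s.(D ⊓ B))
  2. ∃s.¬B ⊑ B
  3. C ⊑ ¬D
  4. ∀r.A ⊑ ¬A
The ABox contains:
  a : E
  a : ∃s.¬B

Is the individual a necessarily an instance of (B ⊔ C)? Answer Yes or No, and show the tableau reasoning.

1. a : (B ⊔ C)?  L(a) = {E, ∃s.¬B} ∪ {(¬B ⊓ ¬C)}
   clash {B, ¬B} at a — a ∈ (B ⊔ C)
2. Hence a : (B ⊔ C): entailed.

Yes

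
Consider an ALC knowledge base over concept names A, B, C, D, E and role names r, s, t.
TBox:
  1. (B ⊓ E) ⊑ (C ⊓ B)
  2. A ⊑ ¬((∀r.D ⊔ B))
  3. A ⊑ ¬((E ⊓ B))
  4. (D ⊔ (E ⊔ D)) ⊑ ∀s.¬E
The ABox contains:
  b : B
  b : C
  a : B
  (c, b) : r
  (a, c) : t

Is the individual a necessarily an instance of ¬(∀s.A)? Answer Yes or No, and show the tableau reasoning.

No

1. a : ¬(∀s.A)?  L(a) = {B} ∪ {∀s.A}
   open: L(a) ⊇ {B, ¬A, ¬D, ¬E, ∀s.A} — a ∉ ¬(∀s.A) possible
2. Hence a : ¬(∀s.A): not entailed.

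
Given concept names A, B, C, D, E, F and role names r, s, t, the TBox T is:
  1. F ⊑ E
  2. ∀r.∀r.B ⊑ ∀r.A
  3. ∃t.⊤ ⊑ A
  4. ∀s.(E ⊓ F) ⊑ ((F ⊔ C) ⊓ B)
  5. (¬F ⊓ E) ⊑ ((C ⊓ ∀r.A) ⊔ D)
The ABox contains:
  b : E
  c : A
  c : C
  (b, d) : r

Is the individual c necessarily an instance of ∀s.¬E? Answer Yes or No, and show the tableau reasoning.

1. c : ∀s.¬E?  L(c) = {A, C} ∪ {∃s.E}
   open: L(c) ⊇ {A, C, ¬E, ¬F, ∃r.∃r.¬B, …} (+ ∃-successors) — c ∉ ∀s.¬E possible
2. Hence c : ∀s.¬E: not entailed.

No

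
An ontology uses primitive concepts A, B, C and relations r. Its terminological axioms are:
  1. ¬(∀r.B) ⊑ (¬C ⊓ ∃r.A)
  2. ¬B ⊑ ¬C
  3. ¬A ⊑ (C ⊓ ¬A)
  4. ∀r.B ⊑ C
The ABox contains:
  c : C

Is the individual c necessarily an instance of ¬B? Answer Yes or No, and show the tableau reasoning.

No

1. c : ¬B?  L(c) = {C} ∪ {B}
   open: L(c) ⊇ {A, B, C, ∀r.B} — c ∉ ¬B possible
2. Hence c : ¬B: not entailed.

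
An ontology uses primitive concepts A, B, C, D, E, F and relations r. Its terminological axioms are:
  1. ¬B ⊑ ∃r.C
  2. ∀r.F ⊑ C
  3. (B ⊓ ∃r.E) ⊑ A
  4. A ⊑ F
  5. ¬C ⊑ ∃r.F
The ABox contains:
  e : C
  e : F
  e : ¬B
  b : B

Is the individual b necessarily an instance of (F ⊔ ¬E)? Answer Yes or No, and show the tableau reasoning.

1. b : (F ⊔ ¬E)?  L(b) = {B} ∪ {(¬F ⊓ E)}
   open: L(b) ⊇ {B, C, E, ¬A, ¬F, …} — b ∉ (F ⊔ ¬E) possible
2. Hence b : (F ⊔ ¬E): not entailed.

No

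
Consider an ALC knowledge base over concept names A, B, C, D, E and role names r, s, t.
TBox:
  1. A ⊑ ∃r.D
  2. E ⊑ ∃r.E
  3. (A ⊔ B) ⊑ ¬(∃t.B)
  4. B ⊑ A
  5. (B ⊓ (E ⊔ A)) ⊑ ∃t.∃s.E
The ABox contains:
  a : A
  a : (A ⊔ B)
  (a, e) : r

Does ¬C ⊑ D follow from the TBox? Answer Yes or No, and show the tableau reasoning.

No

1. ¬C ⊑ D  ⇔  (¬C ⊓ ¬D) unsat w.r.t. T
   open: L(x₀) ⊇ {¬A, ¬B, ¬C, ¬D, ¬E}
2. Hence ¬C ⊑ D: not entailed.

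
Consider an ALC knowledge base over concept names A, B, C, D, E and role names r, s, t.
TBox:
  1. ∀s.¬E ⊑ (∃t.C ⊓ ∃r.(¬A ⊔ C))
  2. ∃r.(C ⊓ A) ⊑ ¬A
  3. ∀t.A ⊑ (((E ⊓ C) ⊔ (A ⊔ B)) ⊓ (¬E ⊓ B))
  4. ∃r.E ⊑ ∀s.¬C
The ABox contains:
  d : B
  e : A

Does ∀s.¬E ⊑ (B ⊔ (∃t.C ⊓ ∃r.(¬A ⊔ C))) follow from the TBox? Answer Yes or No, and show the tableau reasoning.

1. ∀s.¬E ⊑ (B ⊔ (∃t.C ⊓ ∃r.(¬A ⊔ C)))  ⇔  (∀s.¬E ⊓ (¬B ⊓ (∀t.¬C ⊔ ∀r.(A ⊓ ¬C)))) unsat w.r.t. T
   all branches close; clash {B, ¬B} at x₀
2. Hence ∀s.¬E ⊑ (B ⊔ (∃t.C ⊓ ∃r.(¬A ⊔ C))): entailed.

Yes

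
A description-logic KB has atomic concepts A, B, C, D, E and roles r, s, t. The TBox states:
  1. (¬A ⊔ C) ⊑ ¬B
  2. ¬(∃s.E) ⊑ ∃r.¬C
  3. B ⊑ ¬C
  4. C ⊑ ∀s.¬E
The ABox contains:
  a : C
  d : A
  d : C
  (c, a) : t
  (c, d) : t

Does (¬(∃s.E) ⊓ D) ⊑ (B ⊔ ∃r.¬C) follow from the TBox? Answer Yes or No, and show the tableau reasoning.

Yes

1. (¬(∃s.E) ⊓ D) ⊑ (B ⊔ ∃r.¬C)  ⇔  ((∀s.¬E ⊓ D) ⊓ (¬B ⊓ ∀r.C)) unsat w.r.t. T
   all branches close; clash {C, ¬C} at an ∃-successor
2. Hence (¬(∃s.E) ⊓ D) ⊑ (B ⊔ ∃r.¬C): entailed.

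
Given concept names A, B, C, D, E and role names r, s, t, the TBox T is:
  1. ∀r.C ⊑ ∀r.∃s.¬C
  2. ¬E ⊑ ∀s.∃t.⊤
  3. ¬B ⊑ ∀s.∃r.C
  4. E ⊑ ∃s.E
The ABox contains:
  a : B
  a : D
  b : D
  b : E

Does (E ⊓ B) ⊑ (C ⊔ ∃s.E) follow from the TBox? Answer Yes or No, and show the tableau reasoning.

1. (E ⊓ B) ⊑ (C ⊔ ∃s.E)  ⇔  ((E ⊓ B) ⊓ (¬C ⊓ ∀s.¬E)) unsat w.r.t. T
   all branches close; clash {E, ¬E} at an ∃-successor
2. Hence (E ⊓ B) ⊑ (C ⊔ ∃s.E): entailed.

Yes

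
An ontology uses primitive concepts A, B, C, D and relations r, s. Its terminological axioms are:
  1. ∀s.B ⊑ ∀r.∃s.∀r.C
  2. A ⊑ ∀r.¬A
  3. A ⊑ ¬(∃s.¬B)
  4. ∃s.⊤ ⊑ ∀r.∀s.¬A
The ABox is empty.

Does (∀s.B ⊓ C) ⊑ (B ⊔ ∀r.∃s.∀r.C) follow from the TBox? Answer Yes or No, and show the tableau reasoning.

1. (∀s.B ⊓ C) ⊑ (B ⊔ ∀r.∃s.∀r.C)  ⇔  ((∀s.B ⊓ C) ⊓ (¬B ⊓ ∃r.∀s.∃r.¬C)) unsat w.r.t. T
   all branches close; clash {C, ¬C} at an ∃-successor
2. Hence (∀s.B ⊓ C) ⊑ (B ⊔ ∀r.∃s.∀r.C): entailed.

Yes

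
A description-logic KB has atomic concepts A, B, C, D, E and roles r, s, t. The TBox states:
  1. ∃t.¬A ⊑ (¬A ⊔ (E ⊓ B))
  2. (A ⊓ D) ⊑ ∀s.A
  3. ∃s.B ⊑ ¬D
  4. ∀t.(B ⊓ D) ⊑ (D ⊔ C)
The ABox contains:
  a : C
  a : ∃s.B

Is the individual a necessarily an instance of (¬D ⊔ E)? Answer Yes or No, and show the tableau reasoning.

1. a : (¬D ⊔ E)?  L(a) = {C, ∃s.B} ∪ {(D ⊓ ¬E)}
   clash {D, ¬D} at a — a ∈ (¬D ⊔ E)
2. Hence a : (¬D ⊔ E): entailed.

Yes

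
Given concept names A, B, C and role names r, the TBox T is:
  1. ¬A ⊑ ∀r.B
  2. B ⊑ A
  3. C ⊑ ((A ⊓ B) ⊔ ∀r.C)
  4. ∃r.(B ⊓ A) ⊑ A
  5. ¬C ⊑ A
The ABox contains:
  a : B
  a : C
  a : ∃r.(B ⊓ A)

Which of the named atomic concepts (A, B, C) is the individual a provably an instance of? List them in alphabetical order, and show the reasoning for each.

{A, B, C}

1. a : A?  L(a) = {B, C, ∃r.(B ⊓ A)} ∪ {¬A}
   clash {A, ¬A} at a — a ∈ A
2. a : B?  L(a) = {B, C, ∃r.(B ⊓ A)} ∪ {¬B}
   clash {B, ¬B} at a — a ∈ B
3. a : C?  L(a) = {B, C, ∃r.(B ⊓ A)} ∪ {¬C}
   clash {C, ¬C} at a — a ∈ C
4. Entailed for a: {A, B, C}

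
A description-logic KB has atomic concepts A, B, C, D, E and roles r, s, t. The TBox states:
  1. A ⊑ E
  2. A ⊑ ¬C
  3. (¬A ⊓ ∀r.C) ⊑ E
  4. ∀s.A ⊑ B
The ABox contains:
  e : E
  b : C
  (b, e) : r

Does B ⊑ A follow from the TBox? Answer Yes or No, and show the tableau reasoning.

No

1. B ⊑ A  ⇔  (B ⊓ ¬A) unsat w.r.t. T
   open: L(x₀) ⊇ {B, ¬A, ∃r.¬C} (+ ∃-successors)
2. Hence B ⊑ A: not entailed.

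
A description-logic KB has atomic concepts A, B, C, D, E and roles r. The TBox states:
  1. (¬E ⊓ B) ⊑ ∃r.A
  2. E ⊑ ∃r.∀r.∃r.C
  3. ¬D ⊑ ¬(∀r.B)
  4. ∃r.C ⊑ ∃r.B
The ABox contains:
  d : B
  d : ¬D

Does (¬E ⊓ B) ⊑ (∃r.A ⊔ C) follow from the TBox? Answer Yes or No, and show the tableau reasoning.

Yes

1. (¬E ⊓ B) ⊑ (∃r.A ⊔ C)  ⇔  ((¬E ⊓ B) ⊓ (∀r.¬A ⊓ ¬C)) unsat w.r.t. T
   all branches close; clash {A, ¬A} at an ∃-successor
2. Hence (¬E ⊓ B) ⊑ (∃r.A ⊔ C): entailed.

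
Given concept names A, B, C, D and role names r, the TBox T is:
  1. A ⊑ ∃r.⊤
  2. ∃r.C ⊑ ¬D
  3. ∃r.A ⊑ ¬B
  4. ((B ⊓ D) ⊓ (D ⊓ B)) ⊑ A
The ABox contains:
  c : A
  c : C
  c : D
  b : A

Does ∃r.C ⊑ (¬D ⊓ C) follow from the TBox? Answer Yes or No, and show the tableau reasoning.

No

1. ∃r.C ⊑ (¬D ⊓ C)  ⇔  (∃r.C ⊓ (D ⊔ ¬C)) unsat w.r.t. T
   apply at x₀: ∃r.C⊑¬D
   open: L(x₀) ⊇ {¬A, ¬C, ¬D, ∀r.¬A, ∃r.C} (+ ∃-successors)
2. Hence ∃r.C ⊑ (¬D ⊓ C): not entailed.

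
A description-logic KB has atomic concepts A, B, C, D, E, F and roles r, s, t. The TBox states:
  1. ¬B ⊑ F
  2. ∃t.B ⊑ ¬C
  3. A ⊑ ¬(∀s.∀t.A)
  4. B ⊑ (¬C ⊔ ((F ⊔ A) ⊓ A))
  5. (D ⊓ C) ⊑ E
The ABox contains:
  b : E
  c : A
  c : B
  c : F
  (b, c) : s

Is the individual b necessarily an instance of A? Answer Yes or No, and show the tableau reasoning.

1. b : A?  L(b) = {E} ∪ {¬A}
   open: L(b) ⊇ {B, E, ¬A, ¬C, ∀t.¬B} — b ∉ A possible
2. Hence b : A: not entailed.

No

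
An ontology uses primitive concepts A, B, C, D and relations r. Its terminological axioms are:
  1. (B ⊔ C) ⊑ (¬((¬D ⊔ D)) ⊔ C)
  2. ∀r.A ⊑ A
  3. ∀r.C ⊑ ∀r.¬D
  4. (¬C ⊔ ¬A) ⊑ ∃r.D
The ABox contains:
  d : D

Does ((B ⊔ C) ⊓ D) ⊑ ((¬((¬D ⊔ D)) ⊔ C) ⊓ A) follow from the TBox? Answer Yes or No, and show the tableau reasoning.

1. ((B ⊔ C) ⊓ D) ⊑ ((¬((¬D ⊔ D)) ⊔ C) ⊓ A)  ⇔  (((B ⊔ C) ⊓ D) ⊓ (((¬D ⊔ D) ⊓ ¬C) ⊔ ¬A)) unsat w.r.t. T
   apply at x₀: (B ⊔ C)⊑(¬((¬D ⊔ D)) ⊔ C)
   open: L(x₀) ⊇ {B, C, D, ¬A, ∃r.D, …} (+ ∃-successors)
2. Hence ((B ⊔ C) ⊓ D) ⊑ ((¬((¬D ⊔ D)) ⊔ C) ⊓ A): not entailed.

No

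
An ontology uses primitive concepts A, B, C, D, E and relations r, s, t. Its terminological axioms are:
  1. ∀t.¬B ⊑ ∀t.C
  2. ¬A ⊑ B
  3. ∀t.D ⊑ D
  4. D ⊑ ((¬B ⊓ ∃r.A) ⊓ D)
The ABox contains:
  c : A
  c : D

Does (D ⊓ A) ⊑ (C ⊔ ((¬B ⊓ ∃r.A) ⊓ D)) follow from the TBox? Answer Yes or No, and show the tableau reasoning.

Yes

1. (D ⊓ A) ⊑ (C ⊔ ((¬B ⊓ ∃r.A) ⊓ D))  ⇔  ((D ⊓ A) ⊓ (¬C ⊓ ((B ⊔ ∀r.¬A) ⊔ ¬D))) unsat w.r.t. T
   all branches close; clash {D, ¬D} at x₀
2. Hence (D ⊓ A) ⊑ (C ⊔ ((¬B ⊓ ∃r.A) ⊓ D)): entailed.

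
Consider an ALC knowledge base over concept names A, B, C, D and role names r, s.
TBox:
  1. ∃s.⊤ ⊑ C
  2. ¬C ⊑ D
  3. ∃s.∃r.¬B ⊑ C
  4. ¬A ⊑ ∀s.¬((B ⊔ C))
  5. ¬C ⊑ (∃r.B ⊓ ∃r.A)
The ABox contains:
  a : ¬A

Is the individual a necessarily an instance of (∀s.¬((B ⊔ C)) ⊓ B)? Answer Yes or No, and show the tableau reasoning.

1. a : (∀s.¬((B ⊔ C)) ⊓ B)?  L(a) = {¬A} ∪ {(∃s.(B ⊔ C) ⊔ ¬B)}
   apply at a: ¬A⊑∀s.¬((B ⊔ C))
   open: L(a) ⊇ {C, ¬A, ¬B, ∀s.(¬B ⊓ ¬C)} — a ∉ (∀s.¬((B ⊔ C)) ⊓ B) possible
2. Hence a : (∀s.¬((B ⊔ C)) ⊓ B): not entailed.

No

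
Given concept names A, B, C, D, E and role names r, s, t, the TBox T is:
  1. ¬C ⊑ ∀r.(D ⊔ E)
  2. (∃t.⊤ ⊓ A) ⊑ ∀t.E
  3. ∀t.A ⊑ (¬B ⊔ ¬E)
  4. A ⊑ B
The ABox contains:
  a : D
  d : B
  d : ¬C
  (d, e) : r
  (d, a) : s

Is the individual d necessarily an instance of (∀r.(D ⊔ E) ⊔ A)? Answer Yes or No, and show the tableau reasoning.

Yes

1. d : (∀r.(D ⊔ E) ⊔ A)?  L(d) = {B, ¬C} ∪ {(∃r.(¬D ⊓ ¬E) ⊓ ¬A)}
   clash {E, ¬E} at an ∃-successor — d ∈ (∀r.(D ⊔ E) ⊔ A)
2. Hence d : (∀r.(D ⊔ E) ⊔ A): entailed.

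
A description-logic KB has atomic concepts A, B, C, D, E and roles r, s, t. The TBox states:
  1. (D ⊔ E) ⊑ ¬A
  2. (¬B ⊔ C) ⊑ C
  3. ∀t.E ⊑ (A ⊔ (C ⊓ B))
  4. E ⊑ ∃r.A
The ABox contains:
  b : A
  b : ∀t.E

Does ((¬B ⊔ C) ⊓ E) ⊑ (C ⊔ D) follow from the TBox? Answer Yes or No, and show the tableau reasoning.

1. ((¬B ⊔ C) ⊓ E) ⊑ (C ⊔ D)  ⇔  (((¬B ⊔ C) ⊓ E) ⊓ (¬C ⊓ ¬D)) unsat w.r.t. T
   all branches close; clash {C, ¬C} at x₀
2. Hence ((¬B ⊔ C) ⊓ E) ⊑ (C ⊔ D): entailed.

Yes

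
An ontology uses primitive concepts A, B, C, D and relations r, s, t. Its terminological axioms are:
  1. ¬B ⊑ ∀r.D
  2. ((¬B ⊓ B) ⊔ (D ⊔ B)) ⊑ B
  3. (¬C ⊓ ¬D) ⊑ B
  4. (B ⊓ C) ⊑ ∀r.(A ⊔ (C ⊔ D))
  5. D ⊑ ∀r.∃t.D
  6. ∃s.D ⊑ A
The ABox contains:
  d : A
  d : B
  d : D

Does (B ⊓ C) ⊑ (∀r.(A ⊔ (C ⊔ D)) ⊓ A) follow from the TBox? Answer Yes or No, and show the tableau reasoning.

No

1. (B ⊓ C) ⊑ (∀r.(A ⊔ (C ⊔ D)) ⊓ A)  ⇔  ((B ⊓ C) ⊓ (∃r.(¬A ⊓ (¬C ⊓ ¬D)) ⊔ ¬A)) unsat w.r.t. T
   apply at x₀: (B ⊓ C)⊑∀r.(A ⊔ (C ⊔ D))
   open: L(x₀) ⊇ {B, C, ¬A, ¬D, ∀r.(A ⊔ (C ⊔ D)), …}
2. Hence (B ⊓ C) ⊑ (∀r.(A ⊔ (C ⊔ D)) ⊓ A): not entailed.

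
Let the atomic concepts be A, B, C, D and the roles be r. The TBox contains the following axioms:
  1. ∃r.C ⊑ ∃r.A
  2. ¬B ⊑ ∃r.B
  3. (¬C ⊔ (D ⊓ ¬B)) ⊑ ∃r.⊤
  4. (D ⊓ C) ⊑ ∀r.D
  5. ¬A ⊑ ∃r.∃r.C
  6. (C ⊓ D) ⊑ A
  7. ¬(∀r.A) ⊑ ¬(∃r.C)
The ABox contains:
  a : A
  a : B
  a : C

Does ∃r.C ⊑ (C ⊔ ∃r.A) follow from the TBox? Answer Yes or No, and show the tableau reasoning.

1. ∃r.C ⊑ (C ⊔ ∃r.A)  ⇔  (∃r.C ⊓ (¬C ⊓ ∀r.¬A)) unsat w.r.t. T
   all branches close; clash {C, ¬C} at an ∃-successor
2. Hence ∃r.C ⊑ (C ⊔ ∃r.A): entailed.

Yes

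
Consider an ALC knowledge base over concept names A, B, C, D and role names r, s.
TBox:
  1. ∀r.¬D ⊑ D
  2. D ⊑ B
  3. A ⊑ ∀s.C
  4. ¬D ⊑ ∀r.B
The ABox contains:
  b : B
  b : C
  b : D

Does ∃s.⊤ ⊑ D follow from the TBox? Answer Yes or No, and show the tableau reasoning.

1. ∃s.⊤ ⊑ D  ⇔  (∃s.⊤ ⊓ ¬D) unsat w.r.t. T
   apply at x₀: ¬D⊑∀r.B
   open: L(x₀) ⊇ {¬A, ¬D, ∀r.B, ∃r.D, ∃s.⊤} (+ ∃-successors)
2. Hence ∃s.⊤ ⊑ D: not entailed.

No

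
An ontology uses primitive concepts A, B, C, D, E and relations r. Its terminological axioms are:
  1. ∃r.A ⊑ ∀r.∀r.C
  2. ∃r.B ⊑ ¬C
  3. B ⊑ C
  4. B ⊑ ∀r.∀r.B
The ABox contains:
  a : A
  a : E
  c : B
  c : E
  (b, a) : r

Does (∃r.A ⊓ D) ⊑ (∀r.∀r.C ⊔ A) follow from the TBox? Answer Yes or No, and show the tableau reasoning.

1. (∃r.A ⊓ D) ⊑ (∀r.∀r.C ⊔ A)  ⇔  ((∃r.A ⊓ D) ⊓ (∃r.∃r.¬C ⊓ ¬A)) unsat w.r.t. T
   all branches close; clash {C, ¬C} at x₀
2. Hence (∃r.A ⊓ D) ⊑ (∀r.∀r.C ⊔ A): entailed.

Yes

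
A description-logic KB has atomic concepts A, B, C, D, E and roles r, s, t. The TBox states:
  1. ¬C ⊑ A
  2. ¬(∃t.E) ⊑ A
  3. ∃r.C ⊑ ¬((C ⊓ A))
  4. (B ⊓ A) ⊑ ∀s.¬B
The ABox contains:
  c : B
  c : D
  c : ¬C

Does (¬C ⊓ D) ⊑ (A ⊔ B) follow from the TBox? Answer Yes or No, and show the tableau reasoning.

Yes

1. (¬C ⊓ D) ⊑ (A ⊔ B)  ⇔  ((¬C ⊓ D) ⊓ (¬A ⊓ ¬B)) unsat w.r.t. T
   all branches close; clash {A, ¬A} at x₀
2. Hence (¬C ⊓ D) ⊑ (A ⊔ B): entailed.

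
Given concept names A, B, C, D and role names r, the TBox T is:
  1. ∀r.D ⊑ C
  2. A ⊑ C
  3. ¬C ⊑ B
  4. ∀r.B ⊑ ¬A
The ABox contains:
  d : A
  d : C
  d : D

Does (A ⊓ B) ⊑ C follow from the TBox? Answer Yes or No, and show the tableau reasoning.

Yes

1. (A ⊓ B) ⊑ C  ⇔  ((A ⊓ B) ⊓ ¬C) unsat w.r.t. T
   all branches close; clash {C, ¬C} at x₀
2. Hence (A ⊓ B) ⊑ C: entailed.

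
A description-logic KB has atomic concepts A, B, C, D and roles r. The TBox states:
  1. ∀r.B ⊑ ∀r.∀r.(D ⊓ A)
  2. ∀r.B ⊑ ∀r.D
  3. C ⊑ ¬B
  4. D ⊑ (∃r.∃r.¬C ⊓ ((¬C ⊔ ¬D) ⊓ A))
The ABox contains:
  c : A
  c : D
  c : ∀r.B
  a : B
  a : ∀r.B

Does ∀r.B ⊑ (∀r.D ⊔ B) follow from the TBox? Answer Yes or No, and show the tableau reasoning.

1. ∀r.B ⊑ (∀r.D ⊔ B)  ⇔  (∀r.B ⊓ (∃r.¬D ⊓ ¬B)) unsat w.r.t. T
   all branches close; clash {D, ¬D} at an ∃-successor
2. Hence ∀r.B ⊑ (∀r.D ⊔ B): entailed.

Yes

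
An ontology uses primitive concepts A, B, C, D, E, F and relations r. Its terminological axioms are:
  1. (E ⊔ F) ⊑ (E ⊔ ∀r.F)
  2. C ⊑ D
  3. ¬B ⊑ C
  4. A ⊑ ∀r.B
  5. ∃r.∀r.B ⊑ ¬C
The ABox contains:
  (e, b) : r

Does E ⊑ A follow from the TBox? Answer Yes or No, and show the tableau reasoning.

1. E ⊑ A  ⇔  (E ⊓ ¬A) unsat w.r.t. T
   open: L(x₀) ⊇ {B, E, ¬A, ¬C}
2. Hence E ⊑ A: not entailed.

No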